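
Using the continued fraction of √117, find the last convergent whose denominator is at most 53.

√117 = [10; 1, 4, 2, 4, 1, 20, …] (period length 6).
Convergents:
  p_0/q_0 = 10/1
  p_1/q_1 = 11/1
  p_2/q_2 = 54/5
  p_3/q_3 = 119/11
  p_4/q_4 = 530/49
  p_5/q_5 = 649/60
q_4 = 49 ≤ 53 < 60 = q_5, so the answer is 530/49.

530/49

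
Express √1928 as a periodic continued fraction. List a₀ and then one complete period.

a₀ = ⌊√1928⌋ = 43.
With m₀=0, d₀=1 and mₖ₊₁ = dₖaₖ − mₖ, dₖ₊₁ = (n − mₖ₊₁²)/dₖ, aₖ₊₁ = ⌊(a₀+mₖ₊₁)/dₖ₊₁⌋:
  k=1: m=43, d=79, a=1
  k=2: m=36, d=8, a=9
  k=3: m=36, d=79, a=1
  k=4: m=43, d=1, a=86
d=1 and a=2a₀=86 at k=4, so the next step gives (m, d) = (43, 79) again — its k=1 value — and the period has length 4.

[43; 1, 9, 1, 86]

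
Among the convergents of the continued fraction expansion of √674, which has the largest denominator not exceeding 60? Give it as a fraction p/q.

√674 = [25; 1, 24, 1, 50, …] (period length 4).
Convergents:
  p_0/q_0 = 25/1
  p_1/q_1 = 26/1
  p_2/q_2 = 649/25
  p_3/q_3 = 675/26
  p_4/q_4 = 34399/1325
q_3 = 26 ≤ 60 < 1325 = q_4, so the answer is 675/26.

675/26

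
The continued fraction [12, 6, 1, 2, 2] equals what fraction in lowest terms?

Using pₖ = aₖpₖ₋₁ + pₖ₋₂ and qₖ = aₖqₖ₋₁ + qₖ₋₂:
  k=0: a=12, p=12, q=1
  k=1: a=6, p=73, q=6
  k=2: a=1, p=85, q=7
  k=3: a=2, p=243, q=20
  k=4: a=2, p=571, q=47

571/47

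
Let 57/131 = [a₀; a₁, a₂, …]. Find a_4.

1

57 = 0·131 + 57   →  a_0 = 0
131 = 2·57 + 17   →  a_1 = 2
57 = 3·17 + 6   →  a_2 = 3
17 = 2·6 + 5   →  a_3 = 2
6 = 1·5 + 1   →  a_4 = 1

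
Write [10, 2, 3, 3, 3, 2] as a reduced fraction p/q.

1826/175

Fold from the inside: start with 2/1.
  3 + 1/2 = 7/2
  3 + 2/7 = 23/7
  3 + 7/23 = 76/23
  2 + 23/76 = 175/76
  10 + 76/175 = 1826/175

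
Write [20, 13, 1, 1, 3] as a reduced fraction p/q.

Using pₖ = aₖpₖ₋₁ + pₖ₋₂ and qₖ = aₖqₖ₋₁ + qₖ₋₂:
  k=0: a=20, p=20, q=1
  k=1: a=13, p=261, q=13
  k=2: a=1, p=281, q=14
  k=3: a=1, p=542, q=27
  k=4: a=3, p=1907, q=95

1907/95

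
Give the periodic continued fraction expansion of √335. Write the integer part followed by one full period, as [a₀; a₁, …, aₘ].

[18; 3, 3, 3, 36]

a₀ = ⌊√335⌋ = 18.
With m₀=0, d₀=1 and mₖ₊₁ = dₖaₖ − mₖ, dₖ₊₁ = (n − mₖ₊₁²)/dₖ, aₖ₊₁ = ⌊(a₀+mₖ₊₁)/dₖ₊₁⌋:
  k=1: m=18, d=11, a=3
  k=2: m=15, d=10, a=3
  k=3: m=15, d=11, a=3
  k=4: m=18, d=1, a=36
d=1 and a=2a₀=36 at k=4, so the next step gives (m, d) = (18, 11) again — its k=1 value — and the period has length 4.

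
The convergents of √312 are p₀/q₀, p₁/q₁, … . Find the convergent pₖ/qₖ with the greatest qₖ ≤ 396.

√312 = [17; 1, 1, 1, 34, …] (period length 4).
Convergents:
  p_0/q_0 = 17/1
  p_1/q_1 = 18/1
  p_2/q_2 = 35/2
  p_3/q_3 = 53/3
  p_4/q_4 = 1837/104
  p_5/q_5 = 1890/107
  p_6/q_6 = 3727/211
  p_7/q_7 = 5617/318
  p_8/q_8 = 194705/11023
q_7 = 318 ≤ 396 < 11023 = q_8, so the answer is 5617/318.

5617/318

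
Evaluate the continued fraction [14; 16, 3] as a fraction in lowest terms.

Fold from the inside: start with 3/1.
  16 + 1/3 = 49/3
  14 + 3/49 = 689/49

689/49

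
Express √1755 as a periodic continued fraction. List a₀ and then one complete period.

[41; 1, 8, 3, 8, 1, 82]

a₀ = ⌊√1755⌋ = 41.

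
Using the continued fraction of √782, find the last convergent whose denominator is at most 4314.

43820/1567

√782 = [27; 1, 26, 1, 54, …] (period length 4).
Convergents:
  p_0/q_0 = 27/1
  p_1/q_1 = 28/1
  p_2/q_2 = 755/27
  p_3/q_3 = 783/28
  p_4/q_4 = 43037/1539
  p_5/q_5 = 43820/1567
  p_6/q_6 = 1182357/42281
q_5 = 1567 ≤ 4314 < 42281 = q_6, so the answer is 43820/1567.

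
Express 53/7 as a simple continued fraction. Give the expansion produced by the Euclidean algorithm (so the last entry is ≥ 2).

53 = 7×7 + 4
7 = 1×4 + 3
4 = 1×3 + 1
3 = 3×1 + 0  (stop)
So 53/7 = [7; 1, 1, 3].

[7; 1, 1, 3]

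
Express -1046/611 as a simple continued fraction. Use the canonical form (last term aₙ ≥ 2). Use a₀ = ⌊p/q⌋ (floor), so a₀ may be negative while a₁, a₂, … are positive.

-1046 = -2×611 + 176
611 = 3×176 + 83
176 = 2×83 + 10
83 = 8×10 + 3
10 = 3×3 + 1
3 = 3×1 + 0  (stop)
So -1046/611 = [-2; 3, 2, 8, 3, 3].

[-2; 3, 2, 8, 3, 3]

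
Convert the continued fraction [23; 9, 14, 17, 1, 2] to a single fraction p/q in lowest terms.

Using pₖ = aₖpₖ₋₁ + pₖ₋₂ and qₖ = aₖqₖ₋₁ + qₖ₋₂:
  k=0: a=23, p=23, q=1
  k=1: a=9, p=208, q=9
  k=2: a=14, p=2935, q=127
  k=3: a=17, p=50103, q=2168
  k=4: a=1, p=53038, q=2295
  k=5: a=2, p=156179, q=6758

156179/6758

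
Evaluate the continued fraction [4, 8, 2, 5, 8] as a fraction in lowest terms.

3134/761

Using pₖ = aₖpₖ₋₁ + pₖ₋₂ and qₖ = aₖqₖ₋₁ + qₖ₋₂:
  k=0: a=4, p=4, q=1
  k=1: a=8, p=33, q=8
  k=2: a=2, p=70, q=17
  k=3: a=5, p=383, q=93
  k=4: a=8, p=3134, q=761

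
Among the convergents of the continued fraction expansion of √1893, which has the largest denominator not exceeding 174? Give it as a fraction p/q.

5047/116

√1893 = [43; 1, 1, 28, 1, 1, 86, …] (period length 6).
Convergents:
  p_0/q_0 = 43/1
  p_1/q_1 = 44/1
  p_2/q_2 = 87/2
  p_3/q_3 = 2480/57
  p_4/q_4 = 2567/59
  p_5/q_5 = 5047/116
  p_6/q_6 = 436609/10035
q_5 = 116 ≤ 174 < 10035 = q_6, so the answer is 5047/116.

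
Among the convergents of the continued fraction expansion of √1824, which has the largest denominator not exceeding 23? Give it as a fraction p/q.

√1824 = [42; 1, 2, 2, 2, 1, 84, …] (period length 6).
Convergents:
  p_0/q_0 = 42/1
  p_1/q_1 = 43/1
  p_2/q_2 = 128/3
  p_3/q_3 = 299/7
  p_4/q_4 = 726/17
  p_5/q_5 = 1025/24
q_4 = 17 ≤ 23 < 24 = q_5, so the answer is 726/17.

726/17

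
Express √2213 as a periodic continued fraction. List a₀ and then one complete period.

[47; 23, 1, 1, 23, 94]

a₀ = ⌊√2213⌋ = 47.
With m₀=0, d₀=1 and mₖ₊₁ = dₖaₖ − mₖ, dₖ₊₁ = (n − mₖ₊₁²)/dₖ, aₖ₊₁ = ⌊(a₀+mₖ₊₁)/dₖ₊₁⌋:
  k=1: m=47, d=4, a=23
  k=2: m=45, d=47, a=1
  k=3: m=2, d=47, a=1
  k=4: m=45, d=4, a=23
  k=5: m=47, d=1, a=94
d=1 and a=2a₀=94 at k=5, so the next step gives (m, d) = (47, 4) again — its k=1 value — and the period has length 5.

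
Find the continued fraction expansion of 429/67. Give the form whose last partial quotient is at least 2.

429 = 6*67 + 27
67 = 2*27 + 13
27 = 2*13 + 1
13 = 13*1 + 0  (stop)
So 429/67 = [6; 2, 2, 13].

[6; 2, 2, 13]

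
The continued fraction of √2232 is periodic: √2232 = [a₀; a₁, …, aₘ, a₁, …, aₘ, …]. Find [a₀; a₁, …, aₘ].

[47; 4, 10, 4, 94]

a₀ = ⌊√2232⌋ = 47.
With m₀=0, d₀=1 and mₖ₊₁ = dₖaₖ − mₖ, dₖ₊₁ = (n − mₖ₊₁²)/dₖ, aₖ₊₁ = ⌊(a₀+mₖ₊₁)/dₖ₊₁⌋:
  k=1: m=47, d=23, a=4
  k=2: m=45, d=9, a=10
  k=3: m=45, d=23, a=4
  k=4: m=47, d=1, a=94
d=1 and a=2a₀=94 at k=4, so the next step gives (m, d) = (47, 23) again — its k=1 value — and the period has length 4.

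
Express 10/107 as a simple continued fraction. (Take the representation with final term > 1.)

[0; 10, 1, 2, 3]

10 = 0×107 + 10
107 = 10×10 + 7
10 = 1×7 + 3
7 = 2×3 + 1
3 = 3×1 + 0  (stop)
So 10/107 = [0; 10, 1, 2, 3].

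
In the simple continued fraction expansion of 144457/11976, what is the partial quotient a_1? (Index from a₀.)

144457 = 12·11976 + 745   →  a_0 = 12
11976 = 16·745 + 56   →  a_1 = 16

16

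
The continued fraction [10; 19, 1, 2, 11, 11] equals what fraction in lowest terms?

74557/7418

Fold from the inside: start with 11/1.
  11 + 1/11 = 122/11
  2 + 11/122 = 255/122
  1 + 122/255 = 377/255
  19 + 255/377 = 7418/377
  10 + 377/7418 = 74557/7418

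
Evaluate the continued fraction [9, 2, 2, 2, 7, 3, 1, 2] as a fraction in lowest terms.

9557/1015

Fold from the inside: start with 2/1.
  1 + 1/2 = 3/2
  3 + 2/3 = 11/3
  7 + 3/11 = 80/11
  2 + 11/80 = 171/80
  2 + 80/171 = 422/171
  2 + 171/422 = 1015/422
  9 + 422/1015 = 9557/1015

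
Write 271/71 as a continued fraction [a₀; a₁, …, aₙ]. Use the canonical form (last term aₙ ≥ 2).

271 = 3×71 + 58
71 = 1×58 + 13
58 = 4×13 + 6
13 = 2×6 + 1
6 = 6×1 + 0  (stop)
So 271/71 = [3; 1, 4, 2, 6].

[3; 1, 4, 2, 6]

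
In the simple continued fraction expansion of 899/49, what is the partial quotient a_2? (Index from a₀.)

1

899 = 18·49 + 17   →  a_0 = 18
49 = 2·17 + 15   →  a_1 = 2
17 = 1·15 + 2   →  a_2 = 1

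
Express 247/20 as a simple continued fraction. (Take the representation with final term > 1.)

[12; 2, 1, 6]

247 = 12×20 + 7
20 = 2×7 + 6
7 = 1×6 + 1
6 = 6×1 + 0  (stop)
So 247/20 = [12; 2, 1, 6].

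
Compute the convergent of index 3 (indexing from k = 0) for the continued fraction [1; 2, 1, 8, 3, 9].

35/26

Using pₖ = aₖpₖ₋₁ + pₖ₋₂, qₖ = aₖqₖ₋₁ + qₖ₋₂ (with p₋₁=1, p₋₂=0, q₋₁=0, q₋₂=1):
  k=0: a=1, p=1, q=1
  k=1: a=2, p=3, q=2
  k=2: a=1, p=4, q=3
  k=3: a=8, p=35, q=26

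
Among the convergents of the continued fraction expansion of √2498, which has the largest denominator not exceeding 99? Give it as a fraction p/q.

√2498 = [49; 1, 48, 1, 98, …] (period length 4).
Convergents:
  p_0/q_0 = 49/1
  p_1/q_1 = 50/1
  p_2/q_2 = 2449/49
  p_3/q_3 = 2499/50
  p_4/q_4 = 247351/4949
q_3 = 50 ≤ 99 < 4949 = q_4, so the answer is 2499/50.

2499/50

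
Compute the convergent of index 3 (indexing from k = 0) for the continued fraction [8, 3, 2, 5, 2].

315/38

Using pₖ = aₖpₖ₋₁ + pₖ₋₂, qₖ = aₖqₖ₋₁ + qₖ₋₂ (with p₋₁=1, p₋₂=0, q₋₁=0, q₋₂=1):
  k=0: a=8, p=8, q=1
  k=1: a=3, p=25, q=3
  k=2: a=2, p=58, q=7
  k=3: a=5, p=315, q=38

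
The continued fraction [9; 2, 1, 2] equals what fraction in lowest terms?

Fold from the inside: start with 2/1.
  1 + 1/2 = 3/2
  2 + 2/3 = 8/3
  9 + 3/8 = 75/8

75/8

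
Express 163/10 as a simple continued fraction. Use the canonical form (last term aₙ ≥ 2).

163 = 16×10 + 3
10 = 3×3 + 1
3 = 3×1 + 0  (stop)
So 163/10 = [16; 3, 3].

[16; 3, 3]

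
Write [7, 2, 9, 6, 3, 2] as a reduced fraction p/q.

6353/850

Fold from the inside: start with 2/1.
  3 + 1/2 = 7/2
  6 + 2/7 = 44/7
  9 + 7/44 = 403/44
  2 + 44/403 = 850/403
  7 + 403/850 = 6353/850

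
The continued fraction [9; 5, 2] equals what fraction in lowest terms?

Fold from the inside: start with 2/1.
  5 + 1/2 = 11/2
  9 + 2/11 = 101/11

101/11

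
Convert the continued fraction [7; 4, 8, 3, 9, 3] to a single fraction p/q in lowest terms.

21605/2983

Using pₖ = aₖpₖ₋₁ + pₖ₋₂ and qₖ = aₖqₖ₋₁ + qₖ₋₂:
  k=0: a=7, p=7, q=1
  k=1: a=4, p=29, q=4
  k=2: a=8, p=239, q=33
  k=3: a=3, p=746, q=103
  k=4: a=9, p=6953, q=960
  k=5: a=3, p=21605, q=2983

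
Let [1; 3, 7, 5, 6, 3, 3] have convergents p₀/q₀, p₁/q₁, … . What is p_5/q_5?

2918/2213

Using pₖ = aₖpₖ₋₁ + pₖ₋₂, qₖ = aₖqₖ₋₁ + qₖ₋₂ (with p₋₁=1, p₋₂=0, q₋₁=0, q₋₂=1):
  k=0: a=1, p=1, q=1
  k=1: a=3, p=4, q=3
  k=2: a=7, p=29, q=22
  k=3: a=5, p=149, q=113
  k=4: a=6, p=923, q=700
  k=5: a=3, p=2918, q=2213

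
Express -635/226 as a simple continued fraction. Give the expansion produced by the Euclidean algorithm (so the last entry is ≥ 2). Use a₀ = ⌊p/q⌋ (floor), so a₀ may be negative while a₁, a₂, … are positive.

[-3; 5, 3, 1, 10]

-635 = -3×226 + 43
226 = 5×43 + 11
43 = 3×11 + 10
11 = 1×10 + 1
10 = 10×1 + 0  (stop)
So -635/226 = [-3; 5, 3, 1, 10].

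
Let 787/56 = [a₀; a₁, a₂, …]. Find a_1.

18

787 = 14·56 + 3   →  a_0 = 14
56 = 18·3 + 2   →  a_1 = 18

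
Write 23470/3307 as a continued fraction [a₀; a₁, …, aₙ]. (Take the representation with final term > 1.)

[7; 10, 3, 3, 4, 3, 2]

23470 = 7*3307 + 321
3307 = 10*321 + 97
321 = 3*97 + 30
97 = 3*30 + 7
30 = 4*7 + 2
7 = 3*2 + 1
2 = 2*1 + 0  (stop)
So 23470/3307 = [7; 10, 3, 3, 4, 3, 2].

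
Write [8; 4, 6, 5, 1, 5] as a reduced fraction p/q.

7408/899

Using pₖ = aₖpₖ₋₁ + pₖ₋₂ and qₖ = aₖqₖ₋₁ + qₖ₋₂:
  k=0: a=8, p=8, q=1
  k=1: a=4, p=33, q=4
  k=2: a=6, p=206, q=25
  k=3: a=5, p=1063, q=129
  k=4: a=1, p=1269, q=154
  k=5: a=5, p=7408, q=899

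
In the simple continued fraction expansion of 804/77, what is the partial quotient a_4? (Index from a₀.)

3

804 = 10·77 + 34   →  a_0 = 10
77 = 2·34 + 9   →  a_1 = 2
34 = 3·9 + 7   →  a_2 = 3
9 = 1·7 + 2   →  a_3 = 1
7 = 3·2 + 1   →  a_4 = 3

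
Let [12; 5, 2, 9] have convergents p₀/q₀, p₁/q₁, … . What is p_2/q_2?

134/11

Using pₖ = aₖpₖ₋₁ + pₖ₋₂, qₖ = aₖqₖ₋₁ + qₖ₋₂ (with p₋₁=1, p₋₂=0, q₋₁=0, q₋₂=1):
  k=0: a=12, p=12, q=1
  k=1: a=5, p=61, q=5
  k=2: a=2, p=134, q=11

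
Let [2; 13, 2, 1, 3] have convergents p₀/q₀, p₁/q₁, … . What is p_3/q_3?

83/40

Using pₖ = aₖpₖ₋₁ + pₖ₋₂, qₖ = aₖqₖ₋₁ + qₖ₋₂ (with p₋₁=1, p₋₂=0, q₋₁=0, q₋₂=1):
  k=0: a=2, p=2, q=1
  k=1: a=13, p=27, q=13
  k=2: a=2, p=56, q=27
  k=3: a=1, p=83, q=40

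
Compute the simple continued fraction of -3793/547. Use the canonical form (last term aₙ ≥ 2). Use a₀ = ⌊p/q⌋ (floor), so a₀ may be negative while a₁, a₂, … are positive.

-3793 = -7·547 + 36
547 = 15·36 + 7
36 = 5·7 + 1
7 = 7·1 + 0  (stop)
So -3793/547 = [-7; 15, 5, 7].

[-7; 15, 5, 7]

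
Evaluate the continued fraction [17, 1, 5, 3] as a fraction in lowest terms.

339/19

Using pₖ = aₖpₖ₋₁ + pₖ₋₂ and qₖ = aₖqₖ₋₁ + qₖ₋₂:
  k=0: a=17, p=17, q=1
  k=1: a=1, p=18, q=1
  k=2: a=5, p=107, q=6
  k=3: a=3, p=339, q=19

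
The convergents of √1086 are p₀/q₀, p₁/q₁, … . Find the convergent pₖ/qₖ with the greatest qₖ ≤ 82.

√1086 = [32; 1, 20, 1, 64, …] (period length 4).
Convergents:
  p_0/q_0 = 32/1
  p_1/q_1 = 33/1
  p_2/q_2 = 692/21
  p_3/q_3 = 725/22
  p_4/q_4 = 47092/1429
q_3 = 22 ≤ 82 < 1429 = q_4, so the answer is 725/22.

725/22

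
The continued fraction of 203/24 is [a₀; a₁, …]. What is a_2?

5

203 = 8·24 + 11   →  a_0 = 8
24 = 2·11 + 2   →  a_1 = 2
11 = 5·2 + 1   →  a_2 = 5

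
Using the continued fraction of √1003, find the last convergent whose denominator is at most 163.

√1003 = [31; 1, 2, 31, 2, 1, 62, …] (period length 6).
Convergents:
  p_0/q_0 = 31/1
  p_1/q_1 = 32/1
  p_2/q_2 = 95/3
  p_3/q_3 = 2977/94
  p_4/q_4 = 6049/191
q_3 = 94 ≤ 163 < 191 = q_4, so the answer is 2977/94.

2977/94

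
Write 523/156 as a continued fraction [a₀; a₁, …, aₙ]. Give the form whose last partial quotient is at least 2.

[3; 2, 1, 5, 9]

523 = 3×156 + 55
156 = 2×55 + 46
55 = 1×46 + 9
46 = 5×9 + 1
9 = 9×1 + 0  (stop)
So 523/156 = [3; 2, 1, 5, 9].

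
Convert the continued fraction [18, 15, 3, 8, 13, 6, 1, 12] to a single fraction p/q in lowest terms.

8259967/457229

Fold from the inside: start with 12/1.
  1 + 1/12 = 13/12
  6 + 12/13 = 90/13
  13 + 13/90 = 1183/90
  8 + 90/1183 = 9554/1183
  3 + 1183/9554 = 29845/9554
  15 + 9554/29845 = 457229/29845
  18 + 29845/457229 = 8259967/457229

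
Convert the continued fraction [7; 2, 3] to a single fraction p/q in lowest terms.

52/7

Using pₖ = aₖpₖ₋₁ + pₖ₋₂ and qₖ = aₖqₖ₋₁ + qₖ₋₂:
  k=0: a=7, p=7, q=1
  k=1: a=2, p=15, q=2
  k=2: a=3, p=52, q=7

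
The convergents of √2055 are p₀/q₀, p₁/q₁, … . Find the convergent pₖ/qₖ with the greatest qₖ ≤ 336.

√2055 = [45; 3, 90, …] (period length 2).
Convergents:
  p_0/q_0 = 45/1
  p_1/q_1 = 136/3
  p_2/q_2 = 12285/271
  p_3/q_3 = 36991/816
q_2 = 271 ≤ 336 < 816 = q_3, so the answer is 12285/271.

12285/271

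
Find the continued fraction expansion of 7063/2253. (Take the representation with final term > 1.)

[3; 7, 2, 2, 3, 5, 1, 2]

7063 = 3*2253 + 304
2253 = 7*304 + 125
304 = 2*125 + 54
125 = 2*54 + 17
54 = 3*17 + 3
17 = 5*3 + 2
3 = 1*2 + 1
2 = 2*1 + 0  (stop)
So 7063/2253 = [3; 7, 2, 2, 3, 5, 1, 2].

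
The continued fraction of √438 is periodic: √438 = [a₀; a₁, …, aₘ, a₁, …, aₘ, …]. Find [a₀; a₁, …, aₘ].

a₀ = ⌊√438⌋ = 20.

[20; 1, 12, 1, 40]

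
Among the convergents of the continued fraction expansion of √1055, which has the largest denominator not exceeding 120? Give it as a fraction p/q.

√1055 = [32; 2, 12, 2, 64, …] (period length 4).
Convergents:
  p_0/q_0 = 32/1
  p_1/q_1 = 65/2
  p_2/q_2 = 812/25
  p_3/q_3 = 1689/52
  p_4/q_4 = 108908/3353
q_3 = 52 ≤ 120 < 3353 = q_4, so the answer is 1689/52.

1689/52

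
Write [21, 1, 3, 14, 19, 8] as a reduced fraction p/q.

190416/8753

Using pₖ = aₖpₖ₋₁ + pₖ₋₂ and qₖ = aₖqₖ₋₁ + qₖ₋₂:
  k=0: a=21, p=21, q=1
  k=1: a=1, p=22, q=1
  k=2: a=3, p=87, q=4
  k=3: a=14, p=1240, q=57
  k=4: a=19, p=23647, q=1087
  k=5: a=8, p=190416, q=8753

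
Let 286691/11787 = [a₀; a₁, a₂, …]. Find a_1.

286691 = 24·11787 + 3803   →  a_0 = 24
11787 = 3·3803 + 378   →  a_1 = 3

3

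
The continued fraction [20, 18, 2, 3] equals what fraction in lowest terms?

2587/129

Fold from the inside: start with 3/1.
  2 + 1/3 = 7/3
  18 + 3/7 = 129/7
  20 + 7/129 = 2587/129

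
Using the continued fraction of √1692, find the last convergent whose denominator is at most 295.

√1692 = [41; 7, 2, 7, 82, …] (period length 4).
Convergents:
  p_0/q_0 = 41/1
  p_1/q_1 = 288/7
  p_2/q_2 = 617/15
  p_3/q_3 = 4607/112
  p_4/q_4 = 378391/9199
q_3 = 112 ≤ 295 < 9199 = q_4, so the answer is 4607/112.

4607/112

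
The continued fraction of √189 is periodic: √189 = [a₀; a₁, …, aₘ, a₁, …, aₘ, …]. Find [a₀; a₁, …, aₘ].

[13; 1, 2, 1, 26]

a₀ = ⌊√189⌋ = 13.
With m₀=0, d₀=1 and mₖ₊₁ = dₖaₖ − mₖ, dₖ₊₁ = (n − mₖ₊₁²)/dₖ, aₖ₊₁ = ⌊(a₀+mₖ₊₁)/dₖ₊₁⌋:
  k=1: m=13, d=20, a=1
  k=2: m=7, d=7, a=2
  k=3: m=7, d=20, a=1
  k=4: m=13, d=1, a=26
d=1 and a=2a₀=26 at k=4, so the next step gives (m, d) = (13, 20) again — its k=1 value — and the period has length 4.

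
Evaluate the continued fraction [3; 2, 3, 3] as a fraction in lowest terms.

Using pₖ = aₖpₖ₋₁ + pₖ₋₂ and qₖ = aₖqₖ₋₁ + qₖ₋₂:
  k=0: a=3, p=3, q=1
  k=1: a=2, p=7, q=2
  k=2: a=3, p=24, q=7
  k=3: a=3, p=79, q=23

79/23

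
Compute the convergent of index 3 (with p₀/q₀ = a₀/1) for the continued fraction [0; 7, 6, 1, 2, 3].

Using pₖ = aₖpₖ₋₁ + pₖ₋₂, qₖ = aₖqₖ₋₁ + qₖ₋₂ (with p₋₁=1, p₋₂=0, q₋₁=0, q₋₂=1):
  k=0: a=0, p=0, q=1
  k=1: a=7, p=1, q=7
  k=2: a=6, p=6, q=43
  k=3: a=1, p=7, q=50

7/50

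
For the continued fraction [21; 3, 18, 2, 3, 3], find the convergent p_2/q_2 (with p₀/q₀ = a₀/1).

Using pₖ = aₖpₖ₋₁ + pₖ₋₂, qₖ = aₖqₖ₋₁ + qₖ₋₂ (with p₋₁=1, p₋₂=0, q₋₁=0, q₋₂=1):
  k=0: a=21, p=21, q=1
  k=1: a=3, p=64, q=3
  k=2: a=18, p=1173, q=55

1173/55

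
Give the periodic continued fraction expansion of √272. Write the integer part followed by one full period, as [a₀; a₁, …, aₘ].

a₀ = ⌊√272⌋ = 16.
With m₀=0, d₀=1 and mₖ₊₁ = dₖaₖ − mₖ, dₖ₊₁ = (n − mₖ₊₁²)/dₖ, aₖ₊₁ = ⌊(a₀+mₖ₊₁)/dₖ₊₁⌋:
  k=1: m=16, d=16, a=2
  k=2: m=16, d=1, a=32
d=1 and a=2a₀=32 at k=2, so the next step gives (m, d) = (16, 16) again — its k=1 value — and the period has length 2.

[16; 2, 32]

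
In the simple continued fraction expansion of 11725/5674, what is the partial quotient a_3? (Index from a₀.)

1

11725 = 2·5674 + 377   →  a_0 = 2
5674 = 15·377 + 19   →  a_1 = 15
377 = 19·19 + 16   →  a_2 = 19
19 = 1·16 + 3   →  a_3 = 1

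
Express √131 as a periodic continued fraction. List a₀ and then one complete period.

a₀ = ⌊√131⌋ = 11.
With m₀=0, d₀=1 and mₖ₊₁ = dₖaₖ − mₖ, dₖ₊₁ = (n − mₖ₊₁²)/dₖ, aₖ₊₁ = ⌊(a₀+mₖ₊₁)/dₖ₊₁⌋:
  k=1: m=11, d=10, a=2
  k=2: m=9, d=5, a=4
  k=3: m=11, d=2, a=11
  k=4: m=11, d=5, a=4
  k=5: m=9, d=10, a=2
  k=6: m=11, d=1, a=22
d=1 and a=2a₀=22 at k=6, so the next step gives (m, d) = (11, 10) again — its k=1 value — and the period has length 6.

[11; 2, 4, 11, 4, 2, 22]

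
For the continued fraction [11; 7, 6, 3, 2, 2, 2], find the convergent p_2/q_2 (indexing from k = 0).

479/43

Using pₖ = aₖpₖ₋₁ + pₖ₋₂, qₖ = aₖqₖ₋₁ + qₖ₋₂ (with p₋₁=1, p₋₂=0, q₋₁=0, q₋₂=1):
  k=0: a=11, p=11, q=1
  k=1: a=7, p=78, q=7
  k=2: a=6, p=479, q=43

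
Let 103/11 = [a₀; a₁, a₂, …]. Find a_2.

1

103 = 9·11 + 4   →  a_0 = 9
11 = 2·4 + 3   →  a_1 = 2
4 = 1·3 + 1   →  a_2 = 1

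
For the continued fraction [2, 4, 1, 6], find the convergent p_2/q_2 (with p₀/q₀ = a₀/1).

Using pₖ = aₖpₖ₋₁ + pₖ₋₂, qₖ = aₖqₖ₋₁ + qₖ₋₂ (with p₋₁=1, p₋₂=0, q₋₁=0, q₋₂=1):
  k=0: a=2, p=2, q=1
  k=1: a=4, p=9, q=4
  k=2: a=1, p=11, q=5

11/5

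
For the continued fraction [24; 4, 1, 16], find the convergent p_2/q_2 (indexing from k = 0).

121/5

Using pₖ = aₖpₖ₋₁ + pₖ₋₂, qₖ = aₖqₖ₋₁ + qₖ₋₂ (with p₋₁=1, p₋₂=0, q₋₁=0, q₋₂=1):
  k=0: a=24, p=24, q=1
  k=1: a=4, p=97, q=4
  k=2: a=1, p=121, q=5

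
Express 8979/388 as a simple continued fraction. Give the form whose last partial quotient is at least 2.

[23; 7, 18, 3]

8979 = 23·388 + 55
388 = 7·55 + 3
55 = 18·3 + 1
3 = 3·1 + 0  (stop)
So 8979/388 = [23; 7, 18, 3].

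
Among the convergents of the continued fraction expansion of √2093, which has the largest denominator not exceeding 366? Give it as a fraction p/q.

16607/363

√2093 = [45; 1, 2, 1, 90, …] (period length 4).
Convergents:
  p_0/q_0 = 45/1
  p_1/q_1 = 46/1
  p_2/q_2 = 137/3
  p_3/q_3 = 183/4
  p_4/q_4 = 16607/363
  p_5/q_5 = 16790/367
q_4 = 363 ≤ 366 < 367 = q_5, so the answer is 16607/363.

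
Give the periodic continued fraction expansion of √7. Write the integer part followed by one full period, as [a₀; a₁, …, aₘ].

[2; 1, 1, 1, 4]

a₀ = ⌊√7⌋ = 2.
With m₀=0, d₀=1 and mₖ₊₁ = dₖaₖ − mₖ, dₖ₊₁ = (n − mₖ₊₁²)/dₖ, aₖ₊₁ = ⌊(a₀+mₖ₊₁)/dₖ₊₁⌋:
  k=1: m=2, d=3, a=1
  k=2: m=1, d=2, a=1
  k=3: m=1, d=3, a=1
  k=4: m=2, d=1, a=4
d=1 and a=2a₀=4 at k=4, so the next step gives (m, d) = (2, 3) again — its k=1 value — and the period has length 4.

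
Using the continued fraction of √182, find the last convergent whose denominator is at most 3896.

38597/2861

√182 = [13; 2, 26, …] (period length 2).
Convergents:
  p_0/q_0 = 13/1
  p_1/q_1 = 27/2
  p_2/q_2 = 715/53
  p_3/q_3 = 1457/108
  p_4/q_4 = 38597/2861
  p_5/q_5 = 78651/5830
q_4 = 2861 ≤ 3896 < 5830 = q_5, so the answer is 38597/2861.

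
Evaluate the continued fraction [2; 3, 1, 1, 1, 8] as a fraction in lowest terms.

216/95

Fold from the inside: start with 8/1.
  1 + 1/8 = 9/8
  1 + 8/9 = 17/9
  1 + 9/17 = 26/17
  3 + 17/26 = 95/26
  2 + 26/95 = 216/95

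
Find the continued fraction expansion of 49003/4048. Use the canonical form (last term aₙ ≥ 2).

[12; 9, 2, 12, 17]

49003 = 12*4048 + 427
4048 = 9*427 + 205
427 = 2*205 + 17
205 = 12*17 + 1
17 = 17*1 + 0  (stop)
So 49003/4048 = [12; 9, 2, 12, 17].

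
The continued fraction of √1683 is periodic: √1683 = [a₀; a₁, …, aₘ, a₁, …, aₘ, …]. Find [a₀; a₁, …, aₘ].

a₀ = ⌊√1683⌋ = 41.

[41; 41, 82]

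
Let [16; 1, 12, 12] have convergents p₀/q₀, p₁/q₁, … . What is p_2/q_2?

220/13

Using pₖ = aₖpₖ₋₁ + pₖ₋₂, qₖ = aₖqₖ₋₁ + qₖ₋₂ (with p₋₁=1, p₋₂=0, q₋₁=0, q₋₂=1):
  k=0: a=16, p=16, q=1
  k=1: a=1, p=17, q=1
  k=2: a=12, p=220, q=13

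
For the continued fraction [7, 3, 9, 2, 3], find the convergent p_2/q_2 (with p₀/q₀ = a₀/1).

Using pₖ = aₖpₖ₋₁ + pₖ₋₂, qₖ = aₖqₖ₋₁ + qₖ₋₂ (with p₋₁=1, p₋₂=0, q₋₁=0, q₋₂=1):
  k=0: a=7, p=7, q=1
  k=1: a=3, p=22, q=3
  k=2: a=9, p=205, q=28

205/28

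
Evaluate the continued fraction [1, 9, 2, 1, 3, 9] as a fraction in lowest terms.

1057/955

Using pₖ = aₖpₖ₋₁ + pₖ₋₂ and qₖ = aₖqₖ₋₁ + qₖ₋₂:
  k=0: a=1, p=1, q=1
  k=1: a=9, p=10, q=9
  k=2: a=2, p=21, q=19
  k=3: a=1, p=31, q=28
  k=4: a=3, p=114, q=103
  k=5: a=9, p=1057, q=955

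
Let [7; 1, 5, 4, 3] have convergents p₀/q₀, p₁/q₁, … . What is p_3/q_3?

196/25

Using pₖ = aₖpₖ₋₁ + pₖ₋₂, qₖ = aₖqₖ₋₁ + qₖ₋₂ (with p₋₁=1, p₋₂=0, q₋₁=0, q₋₂=1):
  k=0: a=7, p=7, q=1
  k=1: a=1, p=8, q=1
  k=2: a=5, p=47, q=6
  k=3: a=4, p=196, q=25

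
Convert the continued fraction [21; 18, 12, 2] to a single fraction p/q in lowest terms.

Using pₖ = aₖpₖ₋₁ + pₖ₋₂ and qₖ = aₖqₖ₋₁ + qₖ₋₂:
  k=0: a=21, p=21, q=1
  k=1: a=18, p=379, q=18
  k=2: a=12, p=4569, q=217
  k=3: a=2, p=9517, q=452

9517/452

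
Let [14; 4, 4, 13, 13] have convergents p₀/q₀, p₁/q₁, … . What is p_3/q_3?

3203/225

Using pₖ = aₖpₖ₋₁ + pₖ₋₂, qₖ = aₖqₖ₋₁ + qₖ₋₂ (with p₋₁=1, p₋₂=0, q₋₁=0, q₋₂=1):
  k=0: a=14, p=14, q=1
  k=1: a=4, p=57, q=4
  k=2: a=4, p=242, q=17
  k=3: a=13, p=3203, q=225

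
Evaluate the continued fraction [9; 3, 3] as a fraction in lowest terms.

93/10

Using pₖ = aₖpₖ₋₁ + pₖ₋₂ and qₖ = aₖqₖ₋₁ + qₖ₋₂:
  k=0: a=9, p=9, q=1
  k=1: a=3, p=28, q=3
  k=2: a=3, p=93, q=10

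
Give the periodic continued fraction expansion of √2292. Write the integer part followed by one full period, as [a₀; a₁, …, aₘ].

a₀ = ⌊√2292⌋ = 47.
With m₀=0, d₀=1 and mₖ₊₁ = dₖaₖ − mₖ, dₖ₊₁ = (n − mₖ₊₁²)/dₖ, aₖ₊₁ = ⌊(a₀+mₖ₊₁)/dₖ₊₁⌋:
  k=1: m=47, d=83, a=1
  k=2: m=36, d=12, a=6
  k=3: m=36, d=83, a=1
  k=4: m=47, d=1, a=94
d=1 and a=2a₀=94 at k=4, so the next step gives (m, d) = (47, 83) again — its k=1 value — and the period has length 4.

[47; 1, 6, 1, 94]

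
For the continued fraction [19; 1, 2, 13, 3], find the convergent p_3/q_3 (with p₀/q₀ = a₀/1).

Using pₖ = aₖpₖ₋₁ + pₖ₋₂, qₖ = aₖqₖ₋₁ + qₖ₋₂ (with p₋₁=1, p₋₂=0, q₋₁=0, q₋₂=1):
  k=0: a=19, p=19, q=1
  k=1: a=1, p=20, q=1
  k=2: a=2, p=59, q=3
  k=3: a=13, p=787, q=40

787/40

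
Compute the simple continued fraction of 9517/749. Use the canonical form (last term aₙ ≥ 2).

[12; 1, 2, 2, 2, 8, 2, 2]

9517 = 12*749 + 529
749 = 1*529 + 220
529 = 2*220 + 89
220 = 2*89 + 42
89 = 2*42 + 5
42 = 8*5 + 2
5 = 2*2 + 1
2 = 2*1 + 0  (stop)
So 9517/749 = [12; 1, 2, 2, 2, 8, 2, 2].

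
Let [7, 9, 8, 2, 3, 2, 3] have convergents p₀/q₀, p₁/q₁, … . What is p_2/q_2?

Using pₖ = aₖpₖ₋₁ + pₖ₋₂, qₖ = aₖqₖ₋₁ + qₖ₋₂ (with p₋₁=1, p₋₂=0, q₋₁=0, q₋₂=1):
  k=0: a=7, p=7, q=1
  k=1: a=9, p=64, q=9
  k=2: a=8, p=519, q=73

519/73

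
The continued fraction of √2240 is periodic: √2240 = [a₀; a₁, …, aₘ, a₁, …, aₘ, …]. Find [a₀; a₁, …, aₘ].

a₀ = ⌊√2240⌋ = 47.
With m₀=0, d₀=1 and mₖ₊₁ = dₖaₖ − mₖ, dₖ₊₁ = (n − mₖ₊₁²)/dₖ, aₖ₊₁ = ⌊(a₀+mₖ₊₁)/dₖ₊₁⌋:
  k=1: m=47, d=31, a=3
  k=2: m=46, d=4, a=23
  k=3: m=46, d=31, a=3
  k=4: m=47, d=1, a=94
d=1 and a=2a₀=94 at k=4, so the next step gives (m, d) = (47, 31) again — its k=1 value — and the period has length 4.

[47; 3, 23, 3, 94]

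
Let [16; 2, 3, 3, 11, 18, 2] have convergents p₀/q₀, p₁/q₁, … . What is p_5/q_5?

Using pₖ = aₖpₖ₋₁ + pₖ₋₂, qₖ = aₖqₖ₋₁ + qₖ₋₂ (with p₋₁=1, p₋₂=0, q₋₁=0, q₋₂=1):
  k=0: a=16, p=16, q=1
  k=1: a=2, p=33, q=2
  k=2: a=3, p=115, q=7
  k=3: a=3, p=378, q=23
  k=4: a=11, p=4273, q=260
  k=5: a=18, p=77292, q=4703

77292/4703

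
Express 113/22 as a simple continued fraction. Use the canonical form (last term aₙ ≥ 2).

113 = 5×22 + 3
22 = 7×3 + 1
3 = 3×1 + 0  (stop)
So 113/22 = [5; 7, 3].

[5; 7, 3]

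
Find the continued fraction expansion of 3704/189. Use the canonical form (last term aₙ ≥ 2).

[19; 1, 1, 2, 18, 2]

3704 = 19×189 + 113
189 = 1×113 + 76
113 = 1×76 + 37
76 = 2×37 + 2
37 = 18×2 + 1
2 = 2×1 + 0  (stop)
So 3704/189 = [19; 1, 1, 2, 18, 2].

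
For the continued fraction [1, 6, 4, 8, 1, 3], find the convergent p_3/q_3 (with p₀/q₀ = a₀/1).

Using pₖ = aₖpₖ₋₁ + pₖ₋₂, qₖ = aₖqₖ₋₁ + qₖ₋₂ (with p₋₁=1, p₋₂=0, q₋₁=0, q₋₂=1):
  k=0: a=1, p=1, q=1
  k=1: a=6, p=7, q=6
  k=2: a=4, p=29, q=25
  k=3: a=8, p=239, q=206

239/206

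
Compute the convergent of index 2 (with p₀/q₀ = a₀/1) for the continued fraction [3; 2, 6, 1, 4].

45/13

Using pₖ = aₖpₖ₋₁ + pₖ₋₂, qₖ = aₖqₖ₋₁ + qₖ₋₂ (with p₋₁=1, p₋₂=0, q₋₁=0, q₋₂=1):
  k=0: a=3, p=3, q=1
  k=1: a=2, p=7, q=2
  k=2: a=6, p=45, q=13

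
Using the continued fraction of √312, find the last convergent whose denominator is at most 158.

√312 = [17; 1, 1, 1, 34, …] (period length 4).
Convergents:
  p_0/q_0 = 17/1
  p_1/q_1 = 18/1
  p_2/q_2 = 35/2
  p_3/q_3 = 53/3
  p_4/q_4 = 1837/104
  p_5/q_5 = 1890/107
  p_6/q_6 = 3727/211
q_5 = 107 ≤ 158 < 211 = q_6, so the answer is 1890/107.

1890/107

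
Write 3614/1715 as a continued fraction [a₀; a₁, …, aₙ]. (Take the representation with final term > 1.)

[2; 9, 3, 8, 2, 3]

3614 = 2×1715 + 184
1715 = 9×184 + 59
184 = 3×59 + 7
59 = 8×7 + 3
7 = 2×3 + 1
3 = 3×1 + 0  (stop)
So 3614/1715 = [2; 9, 3, 8, 2, 3].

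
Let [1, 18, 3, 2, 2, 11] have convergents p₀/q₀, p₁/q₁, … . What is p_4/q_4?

Using pₖ = aₖpₖ₋₁ + pₖ₋₂, qₖ = aₖqₖ₋₁ + qₖ₋₂ (with p₋₁=1, p₋₂=0, q₋₁=0, q₋₂=1):
  k=0: a=1, p=1, q=1
  k=1: a=18, p=19, q=18
  k=2: a=3, p=58, q=55
  k=3: a=2, p=135, q=128
  k=4: a=2, p=328, q=311

328/311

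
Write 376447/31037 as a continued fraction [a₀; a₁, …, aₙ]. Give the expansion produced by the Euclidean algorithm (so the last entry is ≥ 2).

[12; 7, 1, 3, 17, 1, 17, 3]

376447 = 12·31037 + 4003
31037 = 7·4003 + 3016
4003 = 1·3016 + 987
3016 = 3·987 + 55
987 = 17·55 + 52
55 = 1·52 + 3
52 = 17·3 + 1
3 = 3·1 + 0  (stop)
So 376447/31037 = [12; 7, 1, 3, 17, 1, 17, 3].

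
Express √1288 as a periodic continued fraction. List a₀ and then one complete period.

[35; 1, 7, 1, 70]

a₀ = ⌊√1288⌋ = 35.
With m₀=0, d₀=1 and mₖ₊₁ = dₖaₖ − mₖ, dₖ₊₁ = (n − mₖ₊₁²)/dₖ, aₖ₊₁ = ⌊(a₀+mₖ₊₁)/dₖ₊₁⌋:
  k=1: m=35, d=63, a=1
  k=2: m=28, d=8, a=7
  k=3: m=28, d=63, a=1
  k=4: m=35, d=1, a=70
d=1 and a=2a₀=70 at k=4, so the next step gives (m, d) = (35, 63) again — its k=1 value — and the period has length 4.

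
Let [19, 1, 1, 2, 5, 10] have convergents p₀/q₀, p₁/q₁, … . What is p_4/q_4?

529/27

Using pₖ = aₖpₖ₋₁ + pₖ₋₂, qₖ = aₖqₖ₋₁ + qₖ₋₂ (with p₋₁=1, p₋₂=0, q₋₁=0, q₋₂=1):
  k=0: a=19, p=19, q=1
  k=1: a=1, p=20, q=1
  k=2: a=1, p=39, q=2
  k=3: a=2, p=98, q=5
  k=4: a=5, p=529, q=27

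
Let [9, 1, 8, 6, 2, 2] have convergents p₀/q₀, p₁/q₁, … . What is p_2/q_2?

Using pₖ = aₖpₖ₋₁ + pₖ₋₂, qₖ = aₖqₖ₋₁ + qₖ₋₂ (with p₋₁=1, p₋₂=0, q₋₁=0, q₋₂=1):
  k=0: a=9, p=9, q=1
  k=1: a=1, p=10, q=1
  k=2: a=8, p=89, q=9

89/9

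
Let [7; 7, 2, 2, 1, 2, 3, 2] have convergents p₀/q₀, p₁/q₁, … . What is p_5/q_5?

Using pₖ = aₖpₖ₋₁ + pₖ₋₂, qₖ = aₖqₖ₋₁ + qₖ₋₂ (with p₋₁=1, p₋₂=0, q₋₁=0, q₋₂=1):
  k=0: a=7, p=7, q=1
  k=1: a=7, p=50, q=7
  k=2: a=2, p=107, q=15
  k=3: a=2, p=264, q=37
  k=4: a=1, p=371, q=52
  k=5: a=2, p=1006, q=141

1006/141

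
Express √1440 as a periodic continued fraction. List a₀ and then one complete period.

[37; 1, 17, 1, 74]

a₀ = ⌊√1440⌋ = 37.
With m₀=0, d₀=1 and mₖ₊₁ = dₖaₖ − mₖ, dₖ₊₁ = (n − mₖ₊₁²)/dₖ, aₖ₊₁ = ⌊(a₀+mₖ₊₁)/dₖ₊₁⌋:
  k=1: m=37, d=71, a=1
  k=2: m=34, d=4, a=17
  k=3: m=34, d=71, a=1
  k=4: m=37, d=1, a=74
d=1 and a=2a₀=74 at k=4, so the next step gives (m, d) = (37, 71) again — its k=1 value — and the period has length 4.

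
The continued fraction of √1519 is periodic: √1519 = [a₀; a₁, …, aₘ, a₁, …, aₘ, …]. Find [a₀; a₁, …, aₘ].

[38; 1, 37, 1, 76]

a₀ = ⌊√1519⌋ = 38.
With m₀=0, d₀=1 and mₖ₊₁ = dₖaₖ − mₖ, dₖ₊₁ = (n − mₖ₊₁²)/dₖ, aₖ₊₁ = ⌊(a₀+mₖ₊₁)/dₖ₊₁⌋:
  k=1: m=38, d=75, a=1
  k=2: m=37, d=2, a=37
  k=3: m=37, d=75, a=1
  k=4: m=38, d=1, a=76
d=1 and a=2a₀=76 at k=4, so the next step gives (m, d) = (38, 75) again — its k=1 value — and the period has length 4.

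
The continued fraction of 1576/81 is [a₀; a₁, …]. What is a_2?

1576 = 19·81 + 37   →  a_0 = 19
81 = 2·37 + 7   →  a_1 = 2
37 = 5·7 + 2   →  a_2 = 5

5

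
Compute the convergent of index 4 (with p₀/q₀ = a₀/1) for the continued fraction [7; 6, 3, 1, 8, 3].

1568/219

Using pₖ = aₖpₖ₋₁ + pₖ₋₂, qₖ = aₖqₖ₋₁ + qₖ₋₂ (with p₋₁=1, p₋₂=0, q₋₁=0, q₋₂=1):
  k=0: a=7, p=7, q=1
  k=1: a=6, p=43, q=6
  k=2: a=3, p=136, q=19
  k=3: a=1, p=179, q=25
  k=4: a=8, p=1568, q=219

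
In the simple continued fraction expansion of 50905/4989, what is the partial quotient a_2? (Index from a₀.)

50905 = 10·4989 + 1015   →  a_0 = 10
4989 = 4·1015 + 929   →  a_1 = 4
1015 = 1·929 + 86   →  a_2 = 1

1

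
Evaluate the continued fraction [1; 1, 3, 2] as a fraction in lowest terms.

16/9

Fold from the inside: start with 2/1.
  3 + 1/2 = 7/2
  1 + 2/7 = 9/7
  1 + 7/9 = 16/9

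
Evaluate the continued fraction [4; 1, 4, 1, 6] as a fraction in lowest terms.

Fold from the inside: start with 6/1.
  1 + 1/6 = 7/6
  4 + 6/7 = 34/7
  1 + 7/34 = 41/34
  4 + 34/41 = 198/41

198/41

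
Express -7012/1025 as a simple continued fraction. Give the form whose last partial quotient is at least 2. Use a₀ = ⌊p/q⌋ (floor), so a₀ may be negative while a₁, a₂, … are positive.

[-7; 6, 3, 2, 7, 3]

-7012 = -7*1025 + 163
1025 = 6*163 + 47
163 = 3*47 + 22
47 = 2*22 + 3
22 = 7*3 + 1
3 = 3*1 + 0  (stop)
So -7012/1025 = [-7; 6, 3, 2, 7, 3].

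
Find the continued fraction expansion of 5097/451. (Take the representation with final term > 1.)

5097 = 11*451 + 136
451 = 3*136 + 43
136 = 3*43 + 7
43 = 6*7 + 1
7 = 7*1 + 0  (stop)
So 5097/451 = [11; 3, 3, 6, 7].

[11; 3, 3, 6, 7]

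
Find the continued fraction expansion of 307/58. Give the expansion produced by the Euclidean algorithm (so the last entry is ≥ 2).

[5; 3, 2, 2, 3]

307 = 5*58 + 17
58 = 3*17 + 7
17 = 2*7 + 3
7 = 2*3 + 1
3 = 3*1 + 0  (stop)
So 307/58 = [5; 3, 2, 2, 3].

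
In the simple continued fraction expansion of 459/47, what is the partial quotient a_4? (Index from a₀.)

459 = 9·47 + 36   →  a_0 = 9
47 = 1·36 + 11   →  a_1 = 1
36 = 3·11 + 3   →  a_2 = 3
11 = 3·3 + 2   →  a_3 = 3
3 = 1·2 + 1   →  a_4 = 1

1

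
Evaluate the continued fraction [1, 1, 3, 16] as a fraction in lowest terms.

Fold from the inside: start with 16/1.
  3 + 1/16 = 49/16
  1 + 16/49 = 65/49
  1 + 49/65 = 114/65

114/65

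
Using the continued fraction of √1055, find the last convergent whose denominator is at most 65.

1689/52

√1055 = [32; 2, 12, 2, 64, …] (period length 4).
Convergents:
  p_0/q_0 = 32/1
  p_1/q_1 = 65/2
  p_2/q_2 = 812/25
  p_3/q_3 = 1689/52
  p_4/q_4 = 108908/3353
q_3 = 52 ≤ 65 < 3353 = q_4, so the answer is 1689/52.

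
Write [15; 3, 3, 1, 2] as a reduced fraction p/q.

Fold from the inside: start with 2/1.
  1 + 1/2 = 3/2
  3 + 2/3 = 11/3
  3 + 3/11 = 36/11
  15 + 11/36 = 551/36

551/36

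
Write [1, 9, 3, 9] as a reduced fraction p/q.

Using pₖ = aₖpₖ₋₁ + pₖ₋₂ and qₖ = aₖqₖ₋₁ + qₖ₋₂:
  k=0: a=1, p=1, q=1
  k=1: a=9, p=10, q=9
  k=2: a=3, p=31, q=28
  k=3: a=9, p=289, q=261

289/261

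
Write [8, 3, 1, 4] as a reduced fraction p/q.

157/19

Fold from the inside: start with 4/1.
  1 + 1/4 = 5/4
  3 + 4/5 = 19/5
  8 + 5/19 = 157/19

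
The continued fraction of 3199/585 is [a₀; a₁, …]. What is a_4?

3199 = 5·585 + 274   →  a_0 = 5
585 = 2·274 + 37   →  a_1 = 2
274 = 7·37 + 15   →  a_2 = 7
37 = 2·15 + 7   →  a_3 = 2
15 = 2·7 + 1   →  a_4 = 2

2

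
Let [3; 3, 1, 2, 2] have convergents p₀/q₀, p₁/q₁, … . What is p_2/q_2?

13/4

Using pₖ = aₖpₖ₋₁ + pₖ₋₂, qₖ = aₖqₖ₋₁ + qₖ₋₂ (with p₋₁=1, p₋₂=0, q₋₁=0, q₋₂=1):
  k=0: a=3, p=3, q=1
  k=1: a=3, p=10, q=3
  k=2: a=1, p=13, q=4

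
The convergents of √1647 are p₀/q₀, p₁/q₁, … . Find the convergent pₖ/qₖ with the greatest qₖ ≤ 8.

284/7

√1647 = [40; 1, 1, 2, 1, 1, 80, …] (period length 6).
Convergents:
  p_0/q_0 = 40/1
  p_1/q_1 = 41/1
  p_2/q_2 = 81/2
  p_3/q_3 = 203/5
  p_4/q_4 = 284/7
  p_5/q_5 = 487/12
q_4 = 7 ≤ 8 < 12 = q_5, so the answer is 284/7.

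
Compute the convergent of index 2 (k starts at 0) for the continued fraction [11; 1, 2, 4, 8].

Using pₖ = aₖpₖ₋₁ + pₖ₋₂, qₖ = aₖqₖ₋₁ + qₖ₋₂ (with p₋₁=1, p₋₂=0, q₋₁=0, q₋₂=1):
  k=0: a=11, p=11, q=1
  k=1: a=1, p=12, q=1
  k=2: a=2, p=35, q=3

35/3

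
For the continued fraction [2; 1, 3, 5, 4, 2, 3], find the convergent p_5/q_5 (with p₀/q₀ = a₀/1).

Using pₖ = aₖpₖ₋₁ + pₖ₋₂, qₖ = aₖqₖ₋₁ + qₖ₋₂ (with p₋₁=1, p₋₂=0, q₋₁=0, q₋₂=1):
  k=0: a=2, p=2, q=1
  k=1: a=1, p=3, q=1
  k=2: a=3, p=11, q=4
  k=3: a=5, p=58, q=21
  k=4: a=4, p=243, q=88
  k=5: a=2, p=544, q=197

544/197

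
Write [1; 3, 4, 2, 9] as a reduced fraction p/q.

359/274

Fold from the inside: start with 9/1.
  2 + 1/9 = 19/9
  4 + 9/19 = 85/19
  3 + 19/85 = 274/85
  1 + 85/274 = 359/274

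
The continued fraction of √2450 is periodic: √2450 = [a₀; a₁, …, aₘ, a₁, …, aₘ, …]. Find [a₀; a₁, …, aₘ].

[49; 2, 98]

a₀ = ⌊√2450⌋ = 49.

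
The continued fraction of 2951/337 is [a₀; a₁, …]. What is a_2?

3

2951 = 8·337 + 255   →  a_0 = 8
337 = 1·255 + 82   →  a_1 = 1
255 = 3·82 + 9   →  a_2 = 3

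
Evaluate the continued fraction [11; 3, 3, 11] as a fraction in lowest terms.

1277/113

Fold from the inside: start with 11/1.
  3 + 1/11 = 34/11
  3 + 11/34 = 113/34
  11 + 34/113 = 1277/113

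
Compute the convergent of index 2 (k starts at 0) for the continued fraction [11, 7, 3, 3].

Using pₖ = aₖpₖ₋₁ + pₖ₋₂, qₖ = aₖqₖ₋₁ + qₖ₋₂ (with p₋₁=1, p₋₂=0, q₋₁=0, q₋₂=1):
  k=0: a=11, p=11, q=1
  k=1: a=7, p=78, q=7
  k=2: a=3, p=245, q=22

245/22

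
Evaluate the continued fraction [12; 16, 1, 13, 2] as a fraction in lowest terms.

Using pₖ = aₖpₖ₋₁ + pₖ₋₂ and qₖ = aₖqₖ₋₁ + qₖ₋₂:
  k=0: a=12, p=12, q=1
  k=1: a=16, p=193, q=16
  k=2: a=1, p=205, q=17
  k=3: a=13, p=2858, q=237
  k=4: a=2, p=5921, q=491

5921/491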